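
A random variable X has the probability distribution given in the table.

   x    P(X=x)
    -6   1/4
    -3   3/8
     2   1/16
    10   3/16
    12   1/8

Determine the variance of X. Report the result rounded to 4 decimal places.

E[X] = (1/4)·(-6) + (3/8)·(-3) + (1/16)·2 + (3/16)·10 + (1/8)·12 = 7/8
E[X²] = (1/4)·36 + (3/8)·9 + (1/16)·4 + (3/16)·100 + (1/8)·144 = 395/8
Var(X) = 395/8 − (7/8)² = 3111/64 ≈ 48.6094

48.6094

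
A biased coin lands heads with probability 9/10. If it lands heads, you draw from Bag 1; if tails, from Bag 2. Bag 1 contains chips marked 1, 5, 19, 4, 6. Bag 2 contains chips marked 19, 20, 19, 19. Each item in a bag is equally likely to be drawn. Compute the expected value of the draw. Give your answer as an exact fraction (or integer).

329/40

E[X | Bag 1] = (1 + 5 + 19 + 4 + 6)/5 = 7
E[X | Bag 2] = (19 + 20 + 19 + 19)/4 = 77/4
E[X] = (9/10)·7 + (1/10)·77/4 = 329/40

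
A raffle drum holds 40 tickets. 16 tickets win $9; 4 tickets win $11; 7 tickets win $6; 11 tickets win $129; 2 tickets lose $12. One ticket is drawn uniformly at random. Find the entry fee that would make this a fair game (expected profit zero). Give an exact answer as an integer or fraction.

325/8 dollars

E[payout] = (16/40)·9 + (4/40)·11 + (7/40)·6 + (11/40)·129 + (2/40)·(-12) = 325/8
Fair fee = E[payout] = 325/8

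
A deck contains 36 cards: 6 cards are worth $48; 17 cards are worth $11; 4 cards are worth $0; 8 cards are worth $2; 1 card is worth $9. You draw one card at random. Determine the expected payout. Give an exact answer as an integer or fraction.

125/9 dollars

E[payout] = (6/36)·48 + (17/36)·11 + (4/36)·0 + (8/36)·2 + (1/36)·9 = 125/9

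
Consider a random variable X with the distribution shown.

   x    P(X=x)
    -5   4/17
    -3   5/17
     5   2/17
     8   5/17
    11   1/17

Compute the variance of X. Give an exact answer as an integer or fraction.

E[X] = (4/17)·(-5) + (5/17)·(-3) + (2/17)·5 + (5/17)·8 + (1/17)·11 = 26/17
E[X²] = (4/17)·25 + (5/17)·9 + (2/17)·25 + (5/17)·64 + (1/17)·121 = 636/17
Var(X) = 636/17 − (26/17)² = 10136/289

10136/289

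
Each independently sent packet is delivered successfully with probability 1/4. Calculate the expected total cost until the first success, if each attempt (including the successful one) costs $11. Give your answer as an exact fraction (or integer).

E[#attempts] = 1/p = 4; E[cost] = 11·4 = 44.

$44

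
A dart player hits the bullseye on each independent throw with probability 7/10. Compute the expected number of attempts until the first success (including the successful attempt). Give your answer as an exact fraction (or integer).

For a geometric distribution, E[trials] = 1/p = 1/(7/10) = 10/7.

10/7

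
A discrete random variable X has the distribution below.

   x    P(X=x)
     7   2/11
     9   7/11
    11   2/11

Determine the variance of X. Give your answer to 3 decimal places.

E[X] = (2/11)·7 + (7/11)·9 + (2/11)·11 = 9
E[X²] = (2/11)·49 + (7/11)·81 + (2/11)·121 = 907/11
Var(X) = 907/11 − (9)² = 16/11 ≈ 1.455

1.455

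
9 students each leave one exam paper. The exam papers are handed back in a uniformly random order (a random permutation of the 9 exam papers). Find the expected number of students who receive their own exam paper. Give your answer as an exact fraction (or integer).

1

Let Xᵢ = 1 if person i gets their own exam paper. For each i, P(Xᵢ=1) = 1/9.
By linearity of expectation, E[X₁+…+X_9] = 9·(1/9) = 1.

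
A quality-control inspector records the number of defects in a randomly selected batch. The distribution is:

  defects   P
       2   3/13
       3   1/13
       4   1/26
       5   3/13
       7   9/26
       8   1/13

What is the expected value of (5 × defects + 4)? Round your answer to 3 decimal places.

E[5x+4] = (3/13)·14 + (1/13)·19 + (1/26)·24 + (3/13)·29 + (9/26)·39 + (1/13)·44
     = 759/26 ≈ 29.192

29.192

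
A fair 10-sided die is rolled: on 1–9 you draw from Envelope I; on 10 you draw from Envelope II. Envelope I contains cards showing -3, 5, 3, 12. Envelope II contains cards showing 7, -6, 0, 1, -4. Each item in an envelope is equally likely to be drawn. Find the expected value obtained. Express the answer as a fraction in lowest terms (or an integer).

757/200

E[X | Envelope I] = (-3 + 5 + 3 + 12)/4 = 17/4
E[X | Envelope II] = (7 − 6 + 0 + 1 − 4)/5 = -2/5
E[X] = (9/10)·17/4 + (1/10)·(-2/5) = 757/200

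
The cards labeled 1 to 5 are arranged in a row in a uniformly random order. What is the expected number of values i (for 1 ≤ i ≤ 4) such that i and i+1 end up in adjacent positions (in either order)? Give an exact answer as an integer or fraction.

8/5

For each i ∈ {1,…,4}, let Xᵢ = 1 if i and i+1 are adjacent. P(Xᵢ=1) = 2·(5−1)!/5! = 2/5.
By linearity, E[ΣXᵢ] = (4)·(2/5) = 8/5.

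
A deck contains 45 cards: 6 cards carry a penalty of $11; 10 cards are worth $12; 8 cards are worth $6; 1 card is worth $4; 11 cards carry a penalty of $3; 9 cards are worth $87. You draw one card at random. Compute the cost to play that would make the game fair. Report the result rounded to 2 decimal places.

$19.02

E[payout] = (6/45)·(-11) + (10/45)·12 + (8/45)·6 + (1/45)·4 + (11/45)·(-3) + (9/45)·87 = 856/45
Fair fee = E[payout] = 856/45 ≈ $19.02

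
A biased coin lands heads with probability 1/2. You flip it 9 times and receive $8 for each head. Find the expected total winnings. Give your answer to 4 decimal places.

$36.0000

E[#heads] = 9·1/2 = 9/2 (linearity over flips).
E[winnings] = 8·9/2 = 36.
≈ 36.0000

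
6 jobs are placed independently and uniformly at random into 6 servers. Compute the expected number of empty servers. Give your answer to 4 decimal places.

Let Xⱼ=1 if server j is empty. P(Xⱼ=1) = ((6-1)/6)^6 = 15625/46656.
By linearity, E[#empty] = 6·15625/46656 = 15625/7776.
≈ 2.0094

2.0094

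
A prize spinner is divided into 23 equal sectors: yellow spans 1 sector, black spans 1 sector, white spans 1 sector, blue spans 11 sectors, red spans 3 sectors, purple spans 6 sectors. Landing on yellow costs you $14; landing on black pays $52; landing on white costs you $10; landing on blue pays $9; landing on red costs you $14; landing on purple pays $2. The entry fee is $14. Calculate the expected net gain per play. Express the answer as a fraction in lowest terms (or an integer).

E[payout] = (1/23)·(-14) + (1/23)·52 + (1/23)·(-10) + (11/23)·9 + (3/23)·(-14) + (6/23)·2 = 97/23
Expected profit = 97/23 − 14 = -225/23

-225/23 dollars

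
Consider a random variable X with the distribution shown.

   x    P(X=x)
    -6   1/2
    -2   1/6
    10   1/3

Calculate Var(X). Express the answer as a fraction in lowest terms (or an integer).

52

E[X] = (1/2)·(-6) + (1/6)·(-2) + (1/3)·10 = 0
E[X²] = (1/2)·36 + (1/6)·4 + (1/3)·100 = 52
Var(X) = 52 − (0)² = 52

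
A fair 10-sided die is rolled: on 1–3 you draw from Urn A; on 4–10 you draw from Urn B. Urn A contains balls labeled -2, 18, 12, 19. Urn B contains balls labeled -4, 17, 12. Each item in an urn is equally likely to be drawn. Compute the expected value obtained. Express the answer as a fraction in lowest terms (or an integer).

E[X | Urn A] = (-2 + 18 + 12 + 19)/4 = 47/4
E[X | Urn B] = (-4 + 17 + 12)/3 = 25/3
E[X] = (3/10)·47/4 + (7/10)·25/3 = 1123/120

1123/120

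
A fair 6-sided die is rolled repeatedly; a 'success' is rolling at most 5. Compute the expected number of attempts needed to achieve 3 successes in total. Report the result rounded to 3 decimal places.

By linearity (sum of 3 independent geometric waits), E[trials] = 3/p = 3/(5/6) = 18/5.
≈ 3.600

3.600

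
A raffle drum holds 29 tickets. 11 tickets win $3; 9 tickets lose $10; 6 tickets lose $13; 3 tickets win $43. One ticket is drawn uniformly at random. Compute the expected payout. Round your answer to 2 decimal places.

E[payout] = (11/29)·3 + (9/29)·(-10) + (6/29)·(-13) + (3/29)·43 = -6/29
≈ -$0.21

-$0.21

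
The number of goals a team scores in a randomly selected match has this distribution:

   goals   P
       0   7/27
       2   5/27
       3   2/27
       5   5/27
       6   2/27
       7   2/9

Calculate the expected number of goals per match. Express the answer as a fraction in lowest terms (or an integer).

95/27

E[X] = (7/27)·0 + (5/27)·2 + (2/27)·3 + (5/27)·5 + (2/27)·6 + (2/9)·7
     = 95/27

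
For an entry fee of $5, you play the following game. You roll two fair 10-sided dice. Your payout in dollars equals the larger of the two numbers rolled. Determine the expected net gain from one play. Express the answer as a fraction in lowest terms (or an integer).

43/20 dollars

Distribution of the larger of the two numbers rolled: 1 w.p. 1/100, 2 w.p. 3/100, 3 w.p. 1/20, 4 w.p. 7/100, 5 w.p. 9/100, 6 w.p. 11/100, …
E[payout] = (1/100)·1 + (3/100)·2 + (1/20)·3 + (7/100)·4 + (9/100)·5 + (11/100)·6 + (13/100)·7 + (3/20)·8 + (17/100)·9 + (19/100)·10 = 143/20
Expected profit = 143/20 − 5 = 43/20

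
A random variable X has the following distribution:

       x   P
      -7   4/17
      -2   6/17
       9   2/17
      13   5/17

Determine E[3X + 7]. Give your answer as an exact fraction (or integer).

E[3x+7] = (4/17)·(-14) + (6/17)·1 + (2/17)·34 + (5/17)·46
     = 248/17

248/17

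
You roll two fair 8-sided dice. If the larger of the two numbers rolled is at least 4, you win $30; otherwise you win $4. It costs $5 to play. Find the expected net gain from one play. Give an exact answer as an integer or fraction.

E[payout] = (9/64)·4 + (55/64)·30 = 843/32
Expected profit = 843/32 − 5 = 683/32

683/32 dollars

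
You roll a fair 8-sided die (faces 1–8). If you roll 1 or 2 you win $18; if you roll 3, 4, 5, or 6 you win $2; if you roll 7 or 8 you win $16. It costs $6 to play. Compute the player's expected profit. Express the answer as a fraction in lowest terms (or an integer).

E[payout] = (1/2)·2 + (1/4)·16 + (1/4)·18 = 19/2
Expected profit = 19/2 − 6 = 7/2

7/2 dollars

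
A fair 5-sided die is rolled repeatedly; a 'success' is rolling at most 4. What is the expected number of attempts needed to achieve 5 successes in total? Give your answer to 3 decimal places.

6.250

By linearity (sum of 5 independent geometric waits), E[trials] = 5/p = 5/(4/5) = 25/4.
≈ 6.250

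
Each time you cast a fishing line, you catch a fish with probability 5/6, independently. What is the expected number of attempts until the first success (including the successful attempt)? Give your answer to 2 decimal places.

1.20

For a geometric distribution, E[trials] = 1/p = 1/(5/6) = 6/5.
≈ 1.20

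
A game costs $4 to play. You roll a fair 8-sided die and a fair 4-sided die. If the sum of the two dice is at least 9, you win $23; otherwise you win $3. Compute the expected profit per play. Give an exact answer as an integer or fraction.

E[payout] = (11/16)·3 + (5/16)·23 = 37/4
Expected profit = 37/4 − 4 = 21/4

21/4 dollars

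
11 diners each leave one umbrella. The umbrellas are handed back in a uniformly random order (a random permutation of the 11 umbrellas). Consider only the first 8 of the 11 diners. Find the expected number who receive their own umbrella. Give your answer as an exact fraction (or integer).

8/11

Let Xᵢ = 1 if person i gets their own umbrella. For each i, P(Xᵢ=1) = 1/11.
By linearity of expectation, E[X₁+…+X_8] = 8·(1/11) = 8/11.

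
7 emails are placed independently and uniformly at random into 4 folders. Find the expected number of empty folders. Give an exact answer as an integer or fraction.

Let Xⱼ=1 if folder j is empty. P(Xⱼ=1) = ((4-1)/4)^7 = 2187/16384.
By linearity, E[#empty] = 4·2187/16384 = 2187/4096.

2187/4096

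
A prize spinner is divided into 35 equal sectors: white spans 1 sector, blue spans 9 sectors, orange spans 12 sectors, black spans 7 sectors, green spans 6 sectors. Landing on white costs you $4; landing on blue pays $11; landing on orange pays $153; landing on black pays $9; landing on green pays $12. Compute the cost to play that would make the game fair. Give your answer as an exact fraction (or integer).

E[payout] = (1/35)·(-4) + (9/35)·11 + (12/35)·153 + (7/35)·9 + (6/35)·12 = 2066/35
Fair fee = E[payout] = 2066/35

2066/35 dollars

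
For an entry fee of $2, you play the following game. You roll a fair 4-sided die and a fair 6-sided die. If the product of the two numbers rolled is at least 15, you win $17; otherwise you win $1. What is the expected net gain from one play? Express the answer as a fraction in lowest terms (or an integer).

7/3 dollars

E[payout] = (19/24)·1 + (5/24)·17 = 13/3
Expected profit = 13/3 − 2 = 7/3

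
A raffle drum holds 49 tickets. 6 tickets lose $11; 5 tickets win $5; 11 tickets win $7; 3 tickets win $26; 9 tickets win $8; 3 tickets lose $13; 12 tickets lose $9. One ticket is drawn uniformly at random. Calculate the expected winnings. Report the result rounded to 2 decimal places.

$0.80

E[payout] = (6/49)·(-11) + (5/49)·5 + (11/49)·7 + (3/49)·26 + (9/49)·8 + (3/49)·(-13) + (12/49)·(-9) = 39/49
≈ $0.80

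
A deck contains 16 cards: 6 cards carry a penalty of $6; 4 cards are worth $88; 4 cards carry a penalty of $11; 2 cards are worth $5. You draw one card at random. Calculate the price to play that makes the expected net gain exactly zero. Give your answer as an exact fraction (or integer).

141/8 dollars

E[payout] = (6/16)·(-6) + (4/16)·88 + (4/16)·(-11) + (2/16)·5 = 141/8
Fair fee = E[payout] = 141/8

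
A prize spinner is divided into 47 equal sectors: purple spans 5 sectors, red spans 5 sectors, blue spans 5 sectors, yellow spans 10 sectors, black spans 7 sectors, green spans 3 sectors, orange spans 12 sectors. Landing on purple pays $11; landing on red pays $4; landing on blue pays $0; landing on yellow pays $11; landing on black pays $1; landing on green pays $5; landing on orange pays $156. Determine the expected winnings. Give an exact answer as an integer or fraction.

E[payout] = (5/47)·11 + (5/47)·4 + (5/47)·0 + (10/47)·11 + (7/47)·1 + (3/47)·5 + (12/47)·156 = 2079/47

2079/47 dollars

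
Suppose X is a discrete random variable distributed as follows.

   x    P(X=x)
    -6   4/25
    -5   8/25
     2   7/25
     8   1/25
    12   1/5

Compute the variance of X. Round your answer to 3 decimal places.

45.722

E[X] = (4/25)·(-6) + (8/25)·(-5) + (7/25)·2 + (1/25)·8 + (1/5)·12 = 18/25
E[X²] = (4/25)·36 + (8/25)·25 + (7/25)·4 + (1/25)·64 + (1/5)·144 = 1156/25
Var(X) = 1156/25 − (18/25)² = 28576/625 ≈ 45.722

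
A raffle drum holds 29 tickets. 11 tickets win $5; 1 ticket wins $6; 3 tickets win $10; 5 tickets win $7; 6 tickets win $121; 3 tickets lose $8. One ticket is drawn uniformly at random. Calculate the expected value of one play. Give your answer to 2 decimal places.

E[payout] = (11/29)·5 + (1/29)·6 + (3/29)·10 + (5/29)·7 + (6/29)·121 + (3/29)·(-8) = 828/29
≈ $28.55

$28.55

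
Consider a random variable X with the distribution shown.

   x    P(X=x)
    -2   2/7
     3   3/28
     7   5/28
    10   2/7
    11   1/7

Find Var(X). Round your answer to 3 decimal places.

E[X] = (2/7)·(-2) + (3/28)·3 + (5/28)·7 + (2/7)·10 + (1/7)·11 = 38/7
E[X²] = (2/7)·4 + (3/28)·9 + (5/28)·49 + (2/7)·100 + (1/7)·121 = 397/7
Var(X) = 397/7 − (38/7)² = 1335/49 ≈ 27.245

27.245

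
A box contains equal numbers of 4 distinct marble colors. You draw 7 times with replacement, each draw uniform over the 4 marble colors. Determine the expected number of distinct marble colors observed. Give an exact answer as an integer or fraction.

Let Xⱼ=1 if type j appears at least once. P(Xⱼ=1) = 1 − ((4−1)/4)^7 = 14197/16384.
E[#distinct] = 4·14197/16384 = 14197/4096.

14197/4096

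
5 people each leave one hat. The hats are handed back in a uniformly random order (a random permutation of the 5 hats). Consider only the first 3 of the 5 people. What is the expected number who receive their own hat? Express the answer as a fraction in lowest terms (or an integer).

3/5

Let Xᵢ = 1 if person i gets their own hat. For each i, P(Xᵢ=1) = 1/5.
By linearity of expectation, E[X₁+…+X_3] = 3·(1/5) = 3/5.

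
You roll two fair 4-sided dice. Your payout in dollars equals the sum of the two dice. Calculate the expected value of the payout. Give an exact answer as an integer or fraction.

$5

Distribution of the sum of the two dice: 2 w.p. 1/16, 3 w.p. 1/8, 4 w.p. 3/16, 5 w.p. 1/4, 6 w.p. 3/16, 7 w.p. 1/8, …
E[payout] = (1/16)·2 + (1/8)·3 + (3/16)·4 + (1/4)·5 + (3/16)·6 + (1/8)·7 + (1/16)·8 = 5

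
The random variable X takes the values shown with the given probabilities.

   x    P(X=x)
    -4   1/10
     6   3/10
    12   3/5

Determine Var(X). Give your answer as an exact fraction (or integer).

E[X] = (1/10)·(-4) + (3/10)·6 + (3/5)·12 = 43/5
E[X²] = (1/10)·16 + (3/10)·36 + (3/5)·144 = 494/5
Var(X) = 494/5 − (43/5)² = 621/25

621/25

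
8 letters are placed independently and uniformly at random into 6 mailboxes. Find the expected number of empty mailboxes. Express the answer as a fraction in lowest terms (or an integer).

Let Xⱼ=1 if mailbox j is empty. P(Xⱼ=1) = ((6-1)/6)^8 = 390625/1679616.
By linearity, E[#empty] = 6·390625/1679616 = 390625/279936.

390625/279936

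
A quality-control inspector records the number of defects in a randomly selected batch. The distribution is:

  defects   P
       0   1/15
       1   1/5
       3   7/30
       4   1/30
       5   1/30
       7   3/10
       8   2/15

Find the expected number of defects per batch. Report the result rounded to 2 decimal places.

E[X] = (1/15)·0 + (1/5)·1 + (7/30)·3 + (1/30)·4 + (1/30)·5 + (3/10)·7 + (2/15)·8
     = 131/30 ≈ 4.37

4.37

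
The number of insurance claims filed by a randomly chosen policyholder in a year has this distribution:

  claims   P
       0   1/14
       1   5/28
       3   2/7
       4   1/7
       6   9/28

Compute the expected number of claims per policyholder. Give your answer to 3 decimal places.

3.536

E[X] = (1/14)·0 + (5/28)·1 + (2/7)·3 + (1/7)·4 + (9/28)·6
     = 99/28 ≈ 3.536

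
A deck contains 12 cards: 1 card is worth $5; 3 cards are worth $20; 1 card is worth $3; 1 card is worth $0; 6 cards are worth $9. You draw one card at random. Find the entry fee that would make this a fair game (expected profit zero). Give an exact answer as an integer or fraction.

61/6 dollars

E[payout] = (1/12)·5 + (3/12)·20 + (1/12)·3 + (1/12)·0 + (6/12)·9 = 61/6
Fair fee = E[payout] = 61/6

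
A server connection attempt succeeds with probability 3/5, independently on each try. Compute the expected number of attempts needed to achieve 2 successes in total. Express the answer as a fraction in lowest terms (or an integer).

By linearity (sum of 2 independent geometric waits), E[trials] = 2/p = 2/(3/5) = 10/3.

10/3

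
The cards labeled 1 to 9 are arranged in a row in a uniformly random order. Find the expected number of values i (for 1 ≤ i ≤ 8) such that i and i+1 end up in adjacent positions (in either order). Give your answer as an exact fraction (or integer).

For each i ∈ {1,…,8}, let Xᵢ = 1 if i and i+1 are adjacent. P(Xᵢ=1) = 2·(9−1)!/9! = 2/9.
By linearity, E[ΣXᵢ] = (8)·(2/9) = 16/9.

16/9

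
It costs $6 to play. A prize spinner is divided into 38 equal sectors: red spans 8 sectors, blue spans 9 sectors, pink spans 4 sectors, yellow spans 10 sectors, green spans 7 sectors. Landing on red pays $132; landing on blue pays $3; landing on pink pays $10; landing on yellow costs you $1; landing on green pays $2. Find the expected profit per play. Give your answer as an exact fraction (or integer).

899/38 dollars

E[payout] = (8/38)·132 + (9/38)·3 + (4/38)·10 + (10/38)·(-1) + (7/38)·2 = 1127/38
Expected profit = 1127/38 − 6 = 899/38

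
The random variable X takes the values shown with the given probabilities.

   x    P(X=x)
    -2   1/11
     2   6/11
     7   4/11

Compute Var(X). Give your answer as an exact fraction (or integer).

1020/121

E[X] = (1/11)·(-2) + (6/11)·2 + (4/11)·7 = 38/11
E[X²] = (1/11)·4 + (6/11)·4 + (4/11)·49 = 224/11
Var(X) = 224/11 − (38/11)² = 1020/121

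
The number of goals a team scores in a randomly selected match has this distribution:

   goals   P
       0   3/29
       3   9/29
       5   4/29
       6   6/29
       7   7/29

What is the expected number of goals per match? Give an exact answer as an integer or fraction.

E[X] = (3/29)·0 + (9/29)·3 + (4/29)·5 + (6/29)·6 + (7/29)·7
     = 132/29

132/29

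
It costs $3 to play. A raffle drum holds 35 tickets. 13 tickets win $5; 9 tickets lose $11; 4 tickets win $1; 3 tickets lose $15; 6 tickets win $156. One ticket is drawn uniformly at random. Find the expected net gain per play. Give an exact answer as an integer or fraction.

108/5 dollars

E[payout] = (13/35)·5 + (9/35)·(-11) + (4/35)·1 + (3/35)·(-15) + (6/35)·156 = 123/5
Expected profit = 123/5 − 3 = 108/5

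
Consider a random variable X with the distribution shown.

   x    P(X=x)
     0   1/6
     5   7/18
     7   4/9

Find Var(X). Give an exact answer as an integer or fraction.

1925/324

E[X] = (1/6)·0 + (7/18)·5 + (4/9)·7 = 91/18
E[X²] = (1/6)·0 + (7/18)·25 + (4/9)·49 = 63/2
Var(X) = 63/2 − (91/18)² = 1925/324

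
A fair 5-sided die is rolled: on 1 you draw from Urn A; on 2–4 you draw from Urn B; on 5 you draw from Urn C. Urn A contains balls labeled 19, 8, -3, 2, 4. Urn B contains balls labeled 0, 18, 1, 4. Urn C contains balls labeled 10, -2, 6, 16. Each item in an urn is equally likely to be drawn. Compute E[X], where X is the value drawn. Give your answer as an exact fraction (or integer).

E[X | Urn A] = (19 + 8 − 3 + 2 + 4)/5 = 6
E[X | Urn B] = (0 + 18 + 1 + 4)/4 = 23/4
E[X | Urn C] = (10 − 2 + 6 + 16)/4 = 15/2
E[X] = (1/5)·6 + (3/5)·23/4 + (1/5)·15/2 = 123/20

123/20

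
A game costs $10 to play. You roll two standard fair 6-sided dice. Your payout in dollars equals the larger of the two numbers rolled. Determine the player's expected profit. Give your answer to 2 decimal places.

-$5.53

Distribution of the larger of the two numbers rolled: 1 w.p. 1/36, 2 w.p. 1/12, 3 w.p. 5/36, 4 w.p. 7/36, 5 w.p. 1/4, 6 w.p. 11/36
E[payout] = (1/36)·1 + (1/12)·2 + (5/36)·3 + (7/36)·4 + (1/4)·5 + (11/36)·6 = 161/36
Expected profit = 161/36 − 10 = -199/36 ≈ -$5.53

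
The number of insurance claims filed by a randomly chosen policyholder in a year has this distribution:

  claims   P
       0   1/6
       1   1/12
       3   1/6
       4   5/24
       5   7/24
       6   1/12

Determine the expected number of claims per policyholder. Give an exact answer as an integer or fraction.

27/8

E[X] = (1/6)·0 + (1/12)·1 + (1/6)·3 + (5/24)·4 + (7/24)·5 + (1/12)·6
     = 27/8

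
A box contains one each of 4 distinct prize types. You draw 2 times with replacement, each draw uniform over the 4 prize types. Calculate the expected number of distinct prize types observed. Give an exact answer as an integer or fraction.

Let Xⱼ=1 if type j appears at least once. P(Xⱼ=1) = 1 − ((4−1)/4)^2 = 7/16.
E[#distinct] = 4·7/16 = 7/4.

7/4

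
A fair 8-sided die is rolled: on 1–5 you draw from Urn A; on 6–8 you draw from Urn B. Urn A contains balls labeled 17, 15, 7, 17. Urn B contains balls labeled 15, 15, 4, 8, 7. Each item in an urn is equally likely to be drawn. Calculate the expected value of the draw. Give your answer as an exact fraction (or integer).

497/40

E[X | Urn A] = (17 + 15 + 7 + 17)/4 = 14
E[X | Urn B] = (15 + 15 + 4 + 8 + 7)/5 = 49/5
E[X] = (5/8)·14 + (3/8)·49/5 = 497/40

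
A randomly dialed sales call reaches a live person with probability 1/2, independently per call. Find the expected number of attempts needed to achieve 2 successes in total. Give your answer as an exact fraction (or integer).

By linearity (sum of 2 independent geometric waits), E[trials] = 2/p = 2/(1/2) = 4.

4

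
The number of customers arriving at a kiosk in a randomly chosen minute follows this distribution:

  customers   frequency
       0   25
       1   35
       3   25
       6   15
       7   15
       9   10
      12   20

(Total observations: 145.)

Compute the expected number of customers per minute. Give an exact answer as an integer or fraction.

Total = 145, so P(customers=0) = 25/145, etc.
E[X] = (5/29)·0 + (7/29)·1 + (5/29)·3 + (3/29)·6 + (3/29)·7 + (2/29)·9 + (4/29)·12
     = 127/29

127/29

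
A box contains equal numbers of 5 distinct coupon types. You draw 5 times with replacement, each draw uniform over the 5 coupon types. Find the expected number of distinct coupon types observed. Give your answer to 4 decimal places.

Let Xⱼ=1 if type j appears at least once. P(Xⱼ=1) = 1 − ((5−1)/5)^5 = 2101/3125.
E[#distinct] = 5·2101/3125 = 2101/625.
≈ 3.3616

3.3616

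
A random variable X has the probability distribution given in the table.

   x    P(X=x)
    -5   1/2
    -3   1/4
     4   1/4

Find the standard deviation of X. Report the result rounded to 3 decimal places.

3.700

E[X] = -9/4, E[X²] = 75/4
Var(X) = E[X²] − (E[X])² = 75/4 − 81/16 = 219/16
SD(X) = √(219/16) ≈ 3.700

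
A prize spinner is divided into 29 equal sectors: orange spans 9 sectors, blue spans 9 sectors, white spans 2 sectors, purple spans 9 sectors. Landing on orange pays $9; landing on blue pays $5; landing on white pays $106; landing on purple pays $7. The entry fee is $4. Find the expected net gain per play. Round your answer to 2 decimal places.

E[payout] = (9/29)·9 + (9/29)·5 + (2/29)·106 + (9/29)·7 = 401/29
Expected profit = 401/29 − 4 = 285/29 ≈ $9.83

$9.83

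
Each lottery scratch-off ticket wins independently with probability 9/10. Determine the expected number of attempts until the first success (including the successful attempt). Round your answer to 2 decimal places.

1.11

For a geometric distribution, E[trials] = 1/p = 1/(9/10) = 10/9.
≈ 1.11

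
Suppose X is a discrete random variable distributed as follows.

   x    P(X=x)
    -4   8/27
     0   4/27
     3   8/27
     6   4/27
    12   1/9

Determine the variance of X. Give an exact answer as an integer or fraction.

E[X] = (8/27)·(-4) + (4/27)·0 + (8/27)·3 + (4/27)·6 + (1/9)·12 = 52/27
E[X²] = (8/27)·16 + (4/27)·0 + (8/27)·9 + (4/27)·36 + (1/9)·144 = 776/27
Var(X) = 776/27 − (52/27)² = 18248/729

18248/729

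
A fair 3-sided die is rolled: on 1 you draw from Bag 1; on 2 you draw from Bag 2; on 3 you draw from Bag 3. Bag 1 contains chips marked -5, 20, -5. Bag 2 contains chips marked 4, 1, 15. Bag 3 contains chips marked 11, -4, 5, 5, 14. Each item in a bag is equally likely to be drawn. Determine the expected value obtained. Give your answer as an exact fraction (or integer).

E[X | Bag 1] = (-5 + 20 − 5)/3 = 10/3
E[X | Bag 2] = (4 + 1 + 15)/3 = 20/3
E[X | Bag 3] = (11 − 4 + 5 + 5 + 14)/5 = 31/5
E[X] = (1/3)·10/3 + (1/3)·20/3 + (1/3)·31/5 = 27/5

27/5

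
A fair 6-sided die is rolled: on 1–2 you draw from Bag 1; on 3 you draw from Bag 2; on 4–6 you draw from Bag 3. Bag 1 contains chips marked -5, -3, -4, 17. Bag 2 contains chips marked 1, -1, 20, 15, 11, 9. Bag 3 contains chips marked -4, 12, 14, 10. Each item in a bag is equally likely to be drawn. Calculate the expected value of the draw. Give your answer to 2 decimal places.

E[X | Bag 1] = (-5 − 3 − 4 + 17)/4 = 5/4
E[X | Bag 2] = (1 − 1 + 20 + 15 + 11 + 9)/6 = 55/6
E[X | Bag 3] = (-4 + 12 + 14 + 10)/4 = 8
E[X] = (1/3)·5/4 + (1/6)·55/6 + (1/2)·8 = 107/18 ≈ 5.94

5.94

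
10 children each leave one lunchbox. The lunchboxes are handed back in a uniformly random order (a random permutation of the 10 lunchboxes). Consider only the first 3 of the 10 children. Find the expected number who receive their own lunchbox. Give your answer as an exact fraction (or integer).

3/10

Let Xᵢ = 1 if person i gets their own lunchbox. For each i, P(Xᵢ=1) = 1/10.
By linearity of expectation, E[X₁+…+X_3] = 3·(1/10) = 3/10.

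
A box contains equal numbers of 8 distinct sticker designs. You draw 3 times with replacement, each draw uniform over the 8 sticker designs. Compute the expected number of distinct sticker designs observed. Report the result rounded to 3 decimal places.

2.641

Let Xⱼ=1 if type j appears at least once. P(Xⱼ=1) = 1 − ((8−1)/8)^3 = 169/512.
E[#distinct] = 8·169/512 = 169/64.
≈ 2.641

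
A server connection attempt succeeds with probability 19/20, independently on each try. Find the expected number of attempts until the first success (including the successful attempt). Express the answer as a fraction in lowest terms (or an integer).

For a geometric distribution, E[trials] = 1/p = 1/(19/20) = 20/19.

20/19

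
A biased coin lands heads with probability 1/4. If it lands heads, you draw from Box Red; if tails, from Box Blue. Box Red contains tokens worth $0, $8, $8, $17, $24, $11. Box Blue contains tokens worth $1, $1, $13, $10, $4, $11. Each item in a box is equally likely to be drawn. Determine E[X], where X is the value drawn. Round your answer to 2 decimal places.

$7.83

E[X | Box Red] = (0 + 8 + 8 + 17 + 24 + 11)/6 = 34/3
E[X | Box Blue] = (1 + 1 + 13 + 10 + 4 + 11)/6 = 20/3
E[X] = (1/4)·34/3 + (3/4)·20/3 = 47/6 ≈ 7.83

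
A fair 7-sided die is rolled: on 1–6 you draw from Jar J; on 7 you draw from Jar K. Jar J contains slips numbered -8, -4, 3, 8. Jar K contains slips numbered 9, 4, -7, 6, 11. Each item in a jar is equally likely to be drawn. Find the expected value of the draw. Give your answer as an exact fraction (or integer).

E[X | Jar J] = (-8 − 4 + 3 + 8)/4 = -1/4
E[X | Jar K] = (9 + 4 − 7 + 6 + 11)/5 = 23/5
E[X] = (6/7)·(-1/4) + (1/7)·23/5 = 31/70

31/70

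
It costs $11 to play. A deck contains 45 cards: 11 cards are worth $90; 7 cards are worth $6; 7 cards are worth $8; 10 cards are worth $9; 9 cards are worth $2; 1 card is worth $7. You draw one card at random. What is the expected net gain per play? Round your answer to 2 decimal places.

$15.73

E[payout] = (11/45)·90 + (7/45)·6 + (7/45)·8 + (10/45)·9 + (9/45)·2 + (1/45)·7 = 401/15
Expected profit = 401/15 − 11 = 236/15 ≈ $15.73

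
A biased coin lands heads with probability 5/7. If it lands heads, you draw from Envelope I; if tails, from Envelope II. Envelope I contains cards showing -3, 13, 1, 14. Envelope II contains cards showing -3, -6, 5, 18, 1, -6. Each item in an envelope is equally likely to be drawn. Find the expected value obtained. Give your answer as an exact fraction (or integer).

137/28

E[X | Envelope I] = (-3 + 13 + 1 + 14)/4 = 25/4
E[X | Envelope II] = (-3 − 6 + 5 + 18 + 1 − 6)/6 = 3/2
E[X] = (5/7)·25/4 + (2/7)·3/2 = 137/28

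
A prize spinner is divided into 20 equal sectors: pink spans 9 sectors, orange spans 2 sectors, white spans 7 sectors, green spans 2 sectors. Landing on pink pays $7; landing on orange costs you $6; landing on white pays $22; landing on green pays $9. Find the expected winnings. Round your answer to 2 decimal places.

E[payout] = (9/20)·7 + (2/20)·(-6) + (7/20)·22 + (2/20)·9 = 223/20
≈ $11.15

$11.15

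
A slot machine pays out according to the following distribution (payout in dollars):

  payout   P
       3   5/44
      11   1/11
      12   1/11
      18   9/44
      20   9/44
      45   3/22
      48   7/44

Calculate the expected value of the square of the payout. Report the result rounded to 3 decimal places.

815.886

E[X²] = (5/44)·9 + (1/11)·121 + (1/11)·144 + (9/44)·324 + (9/44)·400 + (3/22)·2025 + (7/44)·2304
     = 35899/44 ≈ 815.886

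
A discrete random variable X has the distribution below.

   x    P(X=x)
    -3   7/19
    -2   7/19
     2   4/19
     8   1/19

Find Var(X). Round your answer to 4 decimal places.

E[X] = (7/19)·(-3) + (7/19)·(-2) + (4/19)·2 + (1/19)·8 = -1
E[X²] = (7/19)·9 + (7/19)·4 + (4/19)·4 + (1/19)·64 = 9
Var(X) = 9 − (-1)² = 8 ≈ 8.0000

8.0000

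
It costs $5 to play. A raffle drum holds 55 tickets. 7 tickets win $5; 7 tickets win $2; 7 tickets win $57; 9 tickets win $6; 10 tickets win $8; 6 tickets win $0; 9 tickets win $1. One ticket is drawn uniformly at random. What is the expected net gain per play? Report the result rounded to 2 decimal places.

E[payout] = (7/55)·5 + (7/55)·2 + (7/55)·57 + (9/55)·6 + (10/55)·8 + (6/55)·0 + (9/55)·1 = 591/55
Expected profit = 591/55 − 5 = 316/55 ≈ $5.75

$5.75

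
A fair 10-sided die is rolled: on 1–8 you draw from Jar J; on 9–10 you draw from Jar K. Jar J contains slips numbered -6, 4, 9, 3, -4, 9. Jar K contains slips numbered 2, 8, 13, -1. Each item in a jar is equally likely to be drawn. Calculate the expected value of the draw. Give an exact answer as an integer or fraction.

31/10

E[X | Jar J] = (-6 + 4 + 9 + 3 − 4 + 9)/6 = 5/2
E[X | Jar K] = (2 + 8 + 13 − 1)/4 = 11/2
E[X] = (4/5)·5/2 + (1/5)·11/2 = 31/10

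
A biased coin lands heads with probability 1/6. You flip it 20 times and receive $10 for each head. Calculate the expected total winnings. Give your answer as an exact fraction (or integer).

E[#heads] = 20·1/6 = 10/3 (linearity over flips).
E[winnings] = 10·10/3 = 100/3.

100/3 dollars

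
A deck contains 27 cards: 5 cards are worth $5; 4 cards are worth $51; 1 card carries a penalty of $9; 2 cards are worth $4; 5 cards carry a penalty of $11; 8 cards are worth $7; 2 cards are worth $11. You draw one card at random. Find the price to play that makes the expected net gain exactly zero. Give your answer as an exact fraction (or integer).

E[payout] = (5/27)·5 + (4/27)·51 + (1/27)·(-9) + (2/27)·4 + (5/27)·(-11) + (8/27)·7 + (2/27)·11 = 251/27
Fair fee = E[payout] = 251/27

251/27 dollars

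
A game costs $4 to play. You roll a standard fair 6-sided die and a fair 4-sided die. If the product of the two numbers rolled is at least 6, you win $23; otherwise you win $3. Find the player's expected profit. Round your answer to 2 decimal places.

$11.50

E[payout] = (3/8)·3 + (5/8)·23 = 31/2
Expected profit = 31/2 − 4 = 23/2 ≈ $11.50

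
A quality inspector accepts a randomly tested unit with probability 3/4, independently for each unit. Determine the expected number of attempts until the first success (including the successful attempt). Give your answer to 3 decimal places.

1.333

For a geometric distribution, E[trials] = 1/p = 1/(3/4) = 4/3.
≈ 1.333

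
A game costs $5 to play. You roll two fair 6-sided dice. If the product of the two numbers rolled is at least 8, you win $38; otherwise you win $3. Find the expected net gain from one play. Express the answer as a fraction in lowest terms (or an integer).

349/18 dollars

E[payout] = (7/18)·3 + (11/18)·38 = 439/18
Expected profit = 439/18 − 5 = 349/18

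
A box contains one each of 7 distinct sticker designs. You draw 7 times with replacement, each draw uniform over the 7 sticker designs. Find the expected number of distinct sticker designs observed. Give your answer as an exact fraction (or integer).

543607/117649

Let Xⱼ=1 if type j appears at least once. P(Xⱼ=1) = 1 − ((7−1)/7)^7 = 543607/823543.
E[#distinct] = 7·543607/823543 = 543607/117649.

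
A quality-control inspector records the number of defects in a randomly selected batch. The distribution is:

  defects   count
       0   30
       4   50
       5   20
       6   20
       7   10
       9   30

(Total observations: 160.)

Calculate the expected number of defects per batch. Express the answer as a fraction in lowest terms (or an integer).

19/4

Total = 160, so P(defects=0) = 30/160, etc.
E[X] = (3/16)·0 + (5/16)·4 + (1/8)·5 + (1/8)·6 + (1/16)·7 + (3/16)·9
     = 19/4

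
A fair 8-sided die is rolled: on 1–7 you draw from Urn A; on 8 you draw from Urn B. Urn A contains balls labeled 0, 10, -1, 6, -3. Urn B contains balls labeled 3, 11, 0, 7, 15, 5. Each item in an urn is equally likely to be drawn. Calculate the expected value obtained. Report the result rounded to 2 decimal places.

2.95

E[X | Urn A] = (0 + 10 − 1 + 6 − 3)/5 = 12/5
E[X | Urn B] = (3 + 11 + 0 + 7 + 15 + 5)/6 = 41/6
E[X] = (7/8)·12/5 + (1/8)·41/6 = 709/240 ≈ 2.95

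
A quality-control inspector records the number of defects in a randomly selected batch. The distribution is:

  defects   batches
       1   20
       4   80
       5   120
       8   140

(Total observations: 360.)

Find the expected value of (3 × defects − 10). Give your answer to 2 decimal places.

7.17

Total = 360, so P(defects=1) = 20/360, etc.
E[3x-10] = (1/18)·(-7) + (2/9)·2 + (1/3)·5 + (7/18)·14
     = 43/6 ≈ 7.17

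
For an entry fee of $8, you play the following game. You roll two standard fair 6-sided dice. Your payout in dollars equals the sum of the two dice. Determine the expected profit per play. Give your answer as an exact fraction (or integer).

-$1

Distribution of the sum of the two dice: 2 w.p. 1/36, 3 w.p. 1/18, 4 w.p. 1/12, 5 w.p. 1/9, 6 w.p. 5/36, 7 w.p. 1/6, …
E[payout] = (1/36)·2 + (1/18)·3 + (1/12)·4 + (1/9)·5 + (5/36)·6 + (1/6)·7 + (5/36)·8 + (1/9)·9 + (1/12)·10 + (1/18)·11 + (1/36)·12 = 7
Expected profit = 7 − 8 = -1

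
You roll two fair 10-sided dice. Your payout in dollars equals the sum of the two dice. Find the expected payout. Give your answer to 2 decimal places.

Distribution of the sum of the two dice: 2 w.p. 1/100, 3 w.p. 1/50, 4 w.p. 3/100, 5 w.p. 1/25, 6 w.p. 1/20, 7 w.p. 3/50, …
E[payout] = (1/100)·2 + (1/50)·3 + (3/100)·4 + (1/25)·5 + (1/20)·6 + (3/50)·7 + (7/100)·8 + (2/25)·9 + (9/100)·10 + (1/10)·11 + (9/100)·12 + (2/25)·13 + (7/100)·14 + (3/50)·15 + (1/20)·16 + (1/25)·17 + (3/100)·18 + (1/50)·19 + (1/100)·20 = 11
≈ $11.00

$11.00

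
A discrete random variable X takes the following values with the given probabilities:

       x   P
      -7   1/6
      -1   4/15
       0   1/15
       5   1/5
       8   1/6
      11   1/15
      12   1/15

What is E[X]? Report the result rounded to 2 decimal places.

2.43

E[X] = (1/6)·(-7) + (4/15)·(-1) + (1/15)·0 + (1/5)·5 + (1/6)·8 + (1/15)·11 + (1/15)·12
     = 73/30 ≈ 2.43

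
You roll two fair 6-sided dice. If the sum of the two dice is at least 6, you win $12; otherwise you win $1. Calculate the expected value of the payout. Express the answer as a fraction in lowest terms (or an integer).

E[payout] = (5/18)·1 + (13/18)·12 = 161/18

161/18 dollars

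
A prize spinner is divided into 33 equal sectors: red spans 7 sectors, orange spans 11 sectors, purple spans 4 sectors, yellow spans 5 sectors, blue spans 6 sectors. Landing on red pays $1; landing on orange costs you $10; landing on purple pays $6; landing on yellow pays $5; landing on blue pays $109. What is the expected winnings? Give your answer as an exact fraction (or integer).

200/11 dollars

E[payout] = (7/33)·1 + (11/33)·(-10) + (4/33)·6 + (5/33)·5 + (6/33)·109 = 200/11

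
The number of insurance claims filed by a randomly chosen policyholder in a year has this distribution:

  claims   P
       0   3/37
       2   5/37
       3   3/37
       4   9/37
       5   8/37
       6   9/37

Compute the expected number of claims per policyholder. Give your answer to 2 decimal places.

E[X] = (3/37)·0 + (5/37)·2 + (3/37)·3 + (9/37)·4 + (8/37)·5 + (9/37)·6
     = 149/37 ≈ 4.03

4.03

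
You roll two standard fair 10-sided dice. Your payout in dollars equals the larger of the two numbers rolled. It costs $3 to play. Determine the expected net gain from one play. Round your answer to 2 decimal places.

Distribution of the larger of the two numbers rolled: 1 w.p. 1/100, 2 w.p. 3/100, 3 w.p. 1/20, 4 w.p. 7/100, 5 w.p. 9/100, 6 w.p. 11/100, …
E[payout] = (1/100)·1 + (3/100)·2 + (1/20)·3 + (7/100)·4 + (9/100)·5 + (11/100)·6 + (13/100)·7 + (3/20)·8 + (17/100)·9 + (19/100)·10 = 143/20
Expected profit = 143/20 − 3 = 83/20 ≈ $4.15

$4.15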